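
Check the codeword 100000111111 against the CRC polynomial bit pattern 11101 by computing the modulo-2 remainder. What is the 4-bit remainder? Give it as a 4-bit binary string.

1000

Modulo-2 division of 100000111111 by 11101:
  pos 0: 10000 XOR 11101 = 01101
  pos 1: 11010 XOR 11101 = 00111
  pos 3: 11111 XOR 11101 = 00010
  pos 6: 10111 XOR 11101 = 01010
  pos 7: 10101 XOR 11101 = 01000
Remainder = 1000 (nonzero — an error is detected).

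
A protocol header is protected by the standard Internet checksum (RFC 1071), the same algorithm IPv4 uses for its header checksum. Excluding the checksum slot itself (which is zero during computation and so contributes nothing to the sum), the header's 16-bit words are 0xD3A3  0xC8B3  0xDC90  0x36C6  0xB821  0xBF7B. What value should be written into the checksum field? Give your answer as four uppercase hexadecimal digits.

D8B3

One's-complement addition (fold any carry out of bit 15 back into bit 0):
  0xD3A3 + 0xC8B3 = 0x19C56 → wrap carry → 0x9C57
  0x9C57 + 0xDC90 = 0x178E7 → wrap carry → 0x78E8
  0x78E8 + 0x36C6 = 0x0AFAE
  0xAFAE + 0xB821 = 0x167CF → wrap carry → 0x67D0
  0x67D0 + 0xBF7B = 0x1274B → wrap carry → 0x274C
One's-complement sum = 0x274C.
Checksum = ~0x274C & 0xFFFF = 0xD8B3.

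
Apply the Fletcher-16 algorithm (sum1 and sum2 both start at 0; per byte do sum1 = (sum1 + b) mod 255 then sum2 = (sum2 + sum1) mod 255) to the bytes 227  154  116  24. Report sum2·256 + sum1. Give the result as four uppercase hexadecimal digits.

600B

Running sums (mod 255):
  after byte 0 (227): sum1=227, sum2=227
  after byte 1 (154): sum1=126, sum2=98
  after byte 2 (116): sum1=242, sum2=85
  after byte 3 (24): sum1=11, sum2=96
Checksum = sum2·256 + sum1 = 96·256 + 11 = 24587 = 0x600B.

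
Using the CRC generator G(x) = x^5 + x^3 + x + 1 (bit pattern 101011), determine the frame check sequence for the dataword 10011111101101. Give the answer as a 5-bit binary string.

Append 5 zeros: 1001111110110100000. Divide by 101011 (XOR where the leading bit is 1):
  pos 0: 100111 XOR 101011 = 001100
  pos 2: 110011 XOR 101011 = 011000
  pos 3: 110001 XOR 101011 = 011010
  pos 4: 110100 XOR 101011 = 011111
  pos 5: 111111 XOR 101011 = 010100
  pos 6: 101001 XOR 101011 = 000010
  pos 10: 100100 XOR 101011 = 001111
  pos 12: 111100 XOR 101011 = 010111
  pos 13: 101110 XOR 101011 = 000101
Remainder (last 5 bits) = 00101. This is the CRC / FCS.

00101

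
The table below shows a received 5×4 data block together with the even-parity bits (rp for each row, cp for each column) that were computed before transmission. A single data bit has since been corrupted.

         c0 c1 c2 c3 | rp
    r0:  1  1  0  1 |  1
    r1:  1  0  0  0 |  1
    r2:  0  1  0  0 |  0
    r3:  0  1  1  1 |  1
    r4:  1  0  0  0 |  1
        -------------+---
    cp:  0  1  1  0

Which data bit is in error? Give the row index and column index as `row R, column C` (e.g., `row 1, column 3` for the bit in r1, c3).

row 2, column 0

Recompute each row's even parity and compare to rp:
  r0: data parity 1, sent rp 1 → ok
  r1: data parity 1, sent rp 1 → ok
  r2: data parity 1, sent rp 0 → mismatch
  r3: data parity 1, sent rp 1 → ok
  r4: data parity 1, sent rp 1 → ok
Recompute each column's even parity and compare to cp:
  c0: data parity 1, sent cp 0 → mismatch
  c1: data parity 1, sent cp 1 → ok
  c2: data parity 1, sent cp 1 → ok
  c3: data parity 0, sent cp 0 → ok
Exactly one row (r2) and one column (c0) fail → the flipped bit is at their intersection.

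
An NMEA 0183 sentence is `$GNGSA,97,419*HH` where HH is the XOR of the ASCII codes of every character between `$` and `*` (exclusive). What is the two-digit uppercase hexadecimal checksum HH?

6E

XOR the ASCII codes of the payload characters:
  'G' = 0x47 → acc = 0x47
  'N' = 0x4E → acc = 0x09
  'G' = 0x47 → acc = 0x4E
  'S' = 0x53 → acc = 0x1D
  'A' = 0x41 → acc = 0x5C
  ',' = 0x2C → acc = 0x70
  '9' = 0x39 → acc = 0x49
  '7' = 0x37 → acc = 0x7E
  ',' = 0x2C → acc = 0x52
  '4' = 0x34 → acc = 0x66
  '1' = 0x31 → acc = 0x57
  '9' = 0x39 → acc = 0x6E
Checksum = 0x6E.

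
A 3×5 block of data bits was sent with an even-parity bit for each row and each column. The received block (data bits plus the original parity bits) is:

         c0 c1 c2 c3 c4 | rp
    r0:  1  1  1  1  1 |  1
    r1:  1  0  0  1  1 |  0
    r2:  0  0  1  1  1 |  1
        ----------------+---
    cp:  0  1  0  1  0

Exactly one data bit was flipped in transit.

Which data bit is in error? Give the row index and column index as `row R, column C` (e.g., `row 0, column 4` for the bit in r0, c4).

row 1, column 4

Recompute each row's even parity and compare to rp:
  r0: data parity 1, sent rp 1 → ok
  r1: data parity 1, sent rp 0 → mismatch
  r2: data parity 1, sent rp 1 → ok
Recompute each column's even parity and compare to cp:
  c0: data parity 0, sent cp 0 → ok
  c1: data parity 1, sent cp 1 → ok
  c2: data parity 0, sent cp 0 → ok
  c3: data parity 1, sent cp 1 → ok
  c4: data parity 1, sent cp 0 → mismatch
Exactly one row (r1) and one column (c4) fail → the flipped bit is at their intersection.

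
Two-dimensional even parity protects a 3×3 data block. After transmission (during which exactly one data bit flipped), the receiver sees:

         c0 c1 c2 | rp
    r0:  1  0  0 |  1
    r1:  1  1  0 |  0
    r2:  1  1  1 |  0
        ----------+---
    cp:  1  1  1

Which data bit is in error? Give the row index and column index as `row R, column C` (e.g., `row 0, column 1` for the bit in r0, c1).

Recompute each row's even parity and compare to rp:
  r0: data parity 1, sent rp 1 → ok
  r1: data parity 0, sent rp 0 → ok
  r2: data parity 1, sent rp 0 → mismatch
Recompute each column's even parity and compare to cp:
  c0: data parity 1, sent cp 1 → ok
  c1: data parity 0, sent cp 1 → mismatch
  c2: data parity 1, sent cp 1 → ok
Exactly one row (r2) and one column (c1) fail → the flipped bit is at their intersection.

row 2, column 1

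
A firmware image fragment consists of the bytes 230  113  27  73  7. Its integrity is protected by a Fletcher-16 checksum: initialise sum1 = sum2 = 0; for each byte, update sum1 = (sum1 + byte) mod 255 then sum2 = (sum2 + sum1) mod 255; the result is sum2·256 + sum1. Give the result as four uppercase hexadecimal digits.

33C3

Running sums (mod 255):
  after byte 0 (230): sum1=230, sum2=230
  after byte 1 (113): sum1=88, sum2=63
  after byte 2 (27): sum1=115, sum2=178
  after byte 3 (73): sum1=188, sum2=111
  after byte 4 (7): sum1=195, sum2=51
Checksum = sum2·256 + sum1 = 51·256 + 195 = 13251 = 0x33C3.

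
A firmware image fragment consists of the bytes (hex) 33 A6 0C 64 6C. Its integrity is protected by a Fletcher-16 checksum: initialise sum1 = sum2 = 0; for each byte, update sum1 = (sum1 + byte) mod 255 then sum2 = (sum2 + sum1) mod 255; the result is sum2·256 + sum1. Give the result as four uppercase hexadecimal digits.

F3B6

Running sums (mod 255):
  after byte 0 (33): sum1=51, sum2=51
  after byte 1 (A6): sum1=217, sum2=13
  after byte 2 (0C): sum1=229, sum2=242
  after byte 3 (64): sum1=74, sum2=61
  after byte 4 (6C): sum1=182, sum2=243
Checksum = sum2·256 + sum1 = 243·256 + 182 = 62390 = 0xF3B6.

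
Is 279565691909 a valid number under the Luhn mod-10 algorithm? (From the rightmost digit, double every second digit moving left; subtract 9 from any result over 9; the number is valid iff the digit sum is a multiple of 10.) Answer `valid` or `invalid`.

invalid

From the right, keep odd positions and double even positions (subtract 9 from any doubled value over 9):
  doubled (positions 2,4,...): 0 2 3 3 9 4 → sum 21
  kept (positions 1,3,...): 9 9 9 5 5 7 → sum 44
Total = 65.
65 mod 10 = 5, so the number is invalid.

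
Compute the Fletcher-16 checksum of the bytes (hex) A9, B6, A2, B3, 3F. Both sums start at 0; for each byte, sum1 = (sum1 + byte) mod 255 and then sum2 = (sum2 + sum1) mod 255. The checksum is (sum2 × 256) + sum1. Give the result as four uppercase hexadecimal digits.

B9F5

Running sums (mod 255):
  after byte 0 (A9): sum1=169, sum2=169
  after byte 1 (B6): sum1=96, sum2=10
  after byte 2 (A2): sum1=3, sum2=13
  after byte 3 (B3): sum1=182, sum2=195
  after byte 4 (3F): sum1=245, sum2=185
Checksum = sum2·256 + sum1 = 185·256 + 245 = 47605 = 0xB9F5.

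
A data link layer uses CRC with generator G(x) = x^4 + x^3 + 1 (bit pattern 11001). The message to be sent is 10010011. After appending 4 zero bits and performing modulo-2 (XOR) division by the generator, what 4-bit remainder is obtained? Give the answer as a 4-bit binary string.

0001

Append 4 zeros: 100100110000. Divide by 11001 (XOR where the leading bit is 1):
  pos 0: 10010 XOR 11001 = 01011
  pos 1: 10110 XOR 11001 = 01111
  pos 2: 11111 XOR 11001 = 00110
  pos 4: 11010 XOR 11001 = 00011
  pos 7: 11000 XOR 11001 = 00001
Remainder (last 4 bits) = 0001. This is the CRC / FCS.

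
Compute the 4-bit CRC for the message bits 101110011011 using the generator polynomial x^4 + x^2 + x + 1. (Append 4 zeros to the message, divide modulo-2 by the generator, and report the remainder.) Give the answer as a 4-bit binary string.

Append 4 zeros: 1011100110110000. Divide by 10111 (XOR where the leading bit is 1):
  pos 0: 10111 XOR 10111 = 00000
  pos 7: 11011 XOR 10111 = 01100
  pos 8: 11000 XOR 10111 = 01111
  pos 9: 11110 XOR 10111 = 01001
  pos 10: 10010 XOR 10111 = 00101
Remainder (last 4 bits) = 1010. This is the CRC / FCS.

1010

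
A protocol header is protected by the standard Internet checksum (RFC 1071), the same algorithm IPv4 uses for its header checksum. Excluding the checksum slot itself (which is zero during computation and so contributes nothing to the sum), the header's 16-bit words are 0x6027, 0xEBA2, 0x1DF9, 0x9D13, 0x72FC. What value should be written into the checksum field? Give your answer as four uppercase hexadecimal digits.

862C

One's-complement addition (fold any carry out of bit 15 back into bit 0):
  0x6027 + 0xEBA2 = 0x14BC9 → wrap carry → 0x4BCA
  0x4BCA + 0x1DF9 = 0x069C3
  0x69C3 + 0x9D13 = 0x106D6 → wrap carry → 0x06D7
  0x06D7 + 0x72FC = 0x079D3
One's-complement sum = 0x79D3.
Checksum = ~0x79D3 & 0xFFFF = 0x862C.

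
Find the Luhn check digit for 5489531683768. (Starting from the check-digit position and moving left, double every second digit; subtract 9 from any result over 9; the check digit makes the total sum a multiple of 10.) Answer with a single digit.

Partial digits right→left: 8 6 7 3 8 6 1 3 5 9 8 4 5
Double every second digit counting from the check-digit position (so the 1st, 3rd, 5th, ... of the partial from the right).
  doubled (with −9 where >9): 7 5 7 2 1 7 1 → sum 30
  kept as-is: 6 3 6 3 9 4 → sum 31
Total = 30 + 31 = 61.
Check digit = (10 − (61 mod 10)) mod 10 = 9.

9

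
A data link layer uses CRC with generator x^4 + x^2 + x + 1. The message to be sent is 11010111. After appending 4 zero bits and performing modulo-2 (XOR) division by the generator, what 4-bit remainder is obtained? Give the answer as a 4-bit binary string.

Append 4 zeros: 110101110000. Divide by 10111 (XOR where the leading bit is 1):
  pos 0: 11010 XOR 10111 = 01101
  pos 1: 11011 XOR 10111 = 01100
  pos 2: 11001 XOR 10111 = 01110
  pos 3: 11101 XOR 10111 = 01010
  pos 4: 10100 XOR 10111 = 00011
  pos 7: 11000 XOR 10111 = 01111
Remainder (last 4 bits) = 1111. This is the CRC / FCS.

1111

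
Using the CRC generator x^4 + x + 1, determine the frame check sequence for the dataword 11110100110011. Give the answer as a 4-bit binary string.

1011

Append 4 zeros: 111101001100110000. Divide by 10011 (XOR where the leading bit is 1):
  pos 0: 11110 XOR 10011 = 01101
  pos 1: 11011 XOR 10011 = 01000
  pos 2: 10000 XOR 10011 = 00011
  pos 5: 11011 XOR 10011 = 01000
  pos 6: 10000 XOR 10011 = 00011
  pos 9: 11011 XOR 10011 = 01000
  pos 10: 10000 XOR 10011 = 00011
  pos 13: 11000 XOR 10011 = 01011
Remainder (last 4 bits) = 1011. This is the CRC / FCS.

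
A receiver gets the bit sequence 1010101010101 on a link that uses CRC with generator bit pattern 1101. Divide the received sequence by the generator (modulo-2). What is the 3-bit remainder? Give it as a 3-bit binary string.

Modulo-2 division of 1010101010101 by 1101:
  pos 0: 1010 XOR 1101 = 0111
  pos 1: 1111 XOR 1101 = 0010
  pos 3: 1001 XOR 1101 = 0100
  pos 4: 1000 XOR 1101 = 0101
  pos 5: 1011 XOR 1101 = 0110
  pos 6: 1100 XOR 1101 = 0001
  pos 9: 1101 XOR 1101 = 0000
Remainder = 000 (zero — the frame passes the CRC check).

000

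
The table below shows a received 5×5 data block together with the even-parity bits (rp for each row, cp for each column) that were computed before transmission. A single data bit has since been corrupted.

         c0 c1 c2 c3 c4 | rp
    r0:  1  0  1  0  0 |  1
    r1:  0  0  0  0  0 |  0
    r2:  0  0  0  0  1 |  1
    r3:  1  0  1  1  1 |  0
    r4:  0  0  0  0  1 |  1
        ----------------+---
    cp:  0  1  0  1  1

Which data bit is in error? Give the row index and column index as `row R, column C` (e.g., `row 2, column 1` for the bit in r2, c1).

Recompute each row's even parity and compare to rp:
  r0: data parity 0, sent rp 1 → mismatch
  r1: data parity 0, sent rp 0 → ok
  r2: data parity 1, sent rp 1 → ok
  r3: data parity 0, sent rp 0 → ok
  r4: data parity 1, sent rp 1 → ok
Recompute each column's even parity and compare to cp:
  c0: data parity 0, sent cp 0 → ok
  c1: data parity 0, sent cp 1 → mismatch
  c2: data parity 0, sent cp 0 → ok
  c3: data parity 1, sent cp 1 → ok
  c4: data parity 1, sent cp 1 → ok
Exactly one row (r0) and one column (c1) fail → the flipped bit is at their intersection.

row 0, column 1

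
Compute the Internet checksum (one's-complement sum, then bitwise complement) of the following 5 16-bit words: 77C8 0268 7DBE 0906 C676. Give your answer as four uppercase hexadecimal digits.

One's-complement addition (fold any carry out of bit 15 back into bit 0):
  0x77C8 + 0x0268 = 0x07A30
  0x7A30 + 0x7DBE = 0x0F7EE
  0xF7EE + 0x0906 = 0x100F4 → wrap carry → 0x00F5
  0x00F5 + 0xC676 = 0x0C76B
One's-complement sum = 0xC76B.
Checksum = ~0xC76B & 0xFFFF = 0x3894.

3894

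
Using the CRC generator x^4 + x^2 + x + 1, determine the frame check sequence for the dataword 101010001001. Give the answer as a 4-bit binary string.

1000

Append 4 zeros: 1010100010010000. Divide by 10111 (XOR where the leading bit is 1):
  pos 0: 10101 XOR 10111 = 00010
  pos 3: 10000 XOR 10111 = 00111
  pos 5: 11110 XOR 10111 = 01001
  pos 6: 10010 XOR 10111 = 00101
  pos 8: 10110 XOR 10111 = 00001
Remainder (last 4 bits) = 1000. This is the CRC / FCS.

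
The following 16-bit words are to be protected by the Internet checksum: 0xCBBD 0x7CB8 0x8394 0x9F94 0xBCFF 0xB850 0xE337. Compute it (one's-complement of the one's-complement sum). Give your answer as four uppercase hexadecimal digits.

3BD8

One's-complement addition (fold any carry out of bit 15 back into bit 0):
  0xCBBD + 0x7CB8 = 0x14875 → wrap carry → 0x4876
  0x4876 + 0x8394 = 0x0CC0A
  0xCC0A + 0x9F94 = 0x16B9E → wrap carry → 0x6B9F
  0x6B9F + 0xBCFF = 0x1289E → wrap carry → 0x289F
  0x289F + 0xB850 = 0x0E0EF
  0xE0EF + 0xE337 = 0x1C426 → wrap carry → 0xC427
One's-complement sum = 0xC427.
Checksum = ~0xC427 & 0xFFFF = 0x3BD8.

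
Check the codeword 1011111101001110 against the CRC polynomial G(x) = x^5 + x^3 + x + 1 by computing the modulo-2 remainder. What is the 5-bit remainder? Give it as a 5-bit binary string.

Modulo-2 division of 1011111101001110 by 101011:
  pos 0: 101111 XOR 101011 = 000100
  pos 3: 100110 XOR 101011 = 001101
  pos 5: 110110 XOR 101011 = 011101
  pos 6: 111010 XOR 101011 = 010001
  pos 7: 100011 XOR 101011 = 001000
  pos 9: 100011 XOR 101011 = 001000
Remainder = 10000 (nonzero — an error is detected).

10000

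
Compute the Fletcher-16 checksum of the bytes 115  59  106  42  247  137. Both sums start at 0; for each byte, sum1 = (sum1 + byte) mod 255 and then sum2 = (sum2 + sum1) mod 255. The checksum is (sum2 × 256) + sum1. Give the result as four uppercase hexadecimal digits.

7EC4

Running sums (mod 255):
  after byte 0 (115): sum1=115, sum2=115
  after byte 1 (59): sum1=174, sum2=34
  after byte 2 (106): sum1=25, sum2=59
  after byte 3 (42): sum1=67, sum2=126
  after byte 4 (247): sum1=59, sum2=185
  after byte 5 (137): sum1=196, sum2=126
Checksum = sum2·256 + sum1 = 126·256 + 196 = 32452 = 0x7EC4.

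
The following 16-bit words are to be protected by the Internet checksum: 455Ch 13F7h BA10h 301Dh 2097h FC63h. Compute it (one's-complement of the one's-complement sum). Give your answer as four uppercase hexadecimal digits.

9F83

One's-complement addition (fold any carry out of bit 15 back into bit 0):
  0x455C + 0x13F7 = 0x05953
  0x5953 + 0xBA10 = 0x11363 → wrap carry → 0x1364
  0x1364 + 0x301D = 0x04381
  0x4381 + 0x2097 = 0x06418
  0x6418 + 0xFC63 = 0x1607B → wrap carry → 0x607C
One's-complement sum = 0x607C.
Checksum = ~0x607C & 0xFFFF = 0x9F83.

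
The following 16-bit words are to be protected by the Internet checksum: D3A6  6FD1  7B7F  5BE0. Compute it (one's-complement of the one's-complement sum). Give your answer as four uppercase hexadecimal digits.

One's-complement addition (fold any carry out of bit 15 back into bit 0):
  0xD3A6 + 0x6FD1 = 0x14377 → wrap carry → 0x4378
  0x4378 + 0x7B7F = 0x0BEF7
  0xBEF7 + 0x5BE0 = 0x11AD7 → wrap carry → 0x1AD8
One's-complement sum = 0x1AD8.
Checksum = ~0x1AD8 & 0xFFFF = 0xE527.

E527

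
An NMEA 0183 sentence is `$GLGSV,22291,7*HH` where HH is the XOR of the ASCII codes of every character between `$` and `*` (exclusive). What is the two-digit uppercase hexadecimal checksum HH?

XOR the ASCII codes of the payload characters:
  'G' = 0x47 → acc = 0x47
  'L' = 0x4C → acc = 0x0B
  'G' = 0x47 → acc = 0x4C
  'S' = 0x53 → acc = 0x1F
  'V' = 0x56 → acc = 0x49
  ',' = 0x2C → acc = 0x65
  '2' = 0x32 → acc = 0x57
  '2' = 0x32 → acc = 0x65
  '2' = 0x32 → acc = 0x57
  '9' = 0x39 → acc = 0x6E
  '1' = 0x31 → acc = 0x5F
  ',' = 0x2C → acc = 0x73
  '7' = 0x37 → acc = 0x44
Checksum = 0x44.

44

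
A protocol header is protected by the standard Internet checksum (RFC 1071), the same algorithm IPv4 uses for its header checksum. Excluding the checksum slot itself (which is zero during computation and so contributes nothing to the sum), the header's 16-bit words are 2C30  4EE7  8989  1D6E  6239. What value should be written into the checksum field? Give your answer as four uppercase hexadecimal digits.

One's-complement addition (fold any carry out of bit 15 back into bit 0):
  0x2C30 + 0x4EE7 = 0x07B17
  0x7B17 + 0x8989 = 0x104A0 → wrap carry → 0x04A1
  0x04A1 + 0x1D6E = 0x0220F
  0x220F + 0x6239 = 0x08448
One's-complement sum = 0x8448.
Checksum = ~0x8448 & 0xFFFF = 0x7BB7.

7BB7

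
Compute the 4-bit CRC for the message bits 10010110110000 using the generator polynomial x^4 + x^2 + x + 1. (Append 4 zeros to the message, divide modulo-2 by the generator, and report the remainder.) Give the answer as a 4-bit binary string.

Append 4 zeros: 100101101100000000. Divide by 10111 (XOR where the leading bit is 1):
  pos 0: 10010 XOR 10111 = 00101
  pos 2: 10111 XOR 10111 = 00000
  pos 8: 11000 XOR 10111 = 01111
  pos 9: 11110 XOR 10111 = 01001
  pos 10: 10010 XOR 10111 = 00101
  pos 12: 10100 XOR 10111 = 00011
Remainder (last 4 bits) = 0110. This is the CRC / FCS.

0110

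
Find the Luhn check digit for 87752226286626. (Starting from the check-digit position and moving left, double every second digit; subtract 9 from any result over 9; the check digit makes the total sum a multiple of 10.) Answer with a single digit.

5

Partial digits right→left: 6 2 6 6 8 2 6 2 2 2 5 7 7 8
Double every second digit counting from the check-digit position (so the 1st, 3rd, 5th, ... of the partial from the right).
  doubled (with −9 where >9): 3 3 7 3 4 1 5 → sum 26
  kept as-is: 2 6 2 2 2 7 8 → sum 29
Total = 26 + 29 = 55.
Check digit = (10 − (55 mod 10)) mod 10 = 5.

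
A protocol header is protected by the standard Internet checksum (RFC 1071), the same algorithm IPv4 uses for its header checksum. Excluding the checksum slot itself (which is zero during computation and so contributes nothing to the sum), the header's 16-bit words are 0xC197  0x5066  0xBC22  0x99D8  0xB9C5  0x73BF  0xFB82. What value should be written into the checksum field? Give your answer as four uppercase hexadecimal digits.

One's-complement addition (fold any carry out of bit 15 back into bit 0):
  0xC197 + 0x5066 = 0x111FD → wrap carry → 0x11FE
  0x11FE + 0xBC22 = 0x0CE20
  0xCE20 + 0x99D8 = 0x167F8 → wrap carry → 0x67F9
  0x67F9 + 0xB9C5 = 0x121BE → wrap carry → 0x21BF
  0x21BF + 0x73BF = 0x0957E
  0x957E + 0xFB82 = 0x19100 → wrap carry → 0x9101
One's-complement sum = 0x9101.
Checksum = ~0x9101 & 0xFFFF = 0x6EFE.

6EFE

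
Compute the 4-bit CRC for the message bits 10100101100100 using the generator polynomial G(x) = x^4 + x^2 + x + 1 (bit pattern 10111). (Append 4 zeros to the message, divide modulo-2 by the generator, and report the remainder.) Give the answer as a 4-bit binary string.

Append 4 zeros: 101001011001000000. Divide by 10111 (XOR where the leading bit is 1):
  pos 0: 10100 XOR 10111 = 00011
  pos 3: 11101 XOR 10111 = 01010
  pos 4: 10101 XOR 10111 = 00010
  pos 7: 10001 XOR 10111 = 00110
  pos 9: 11000 XOR 10111 = 01111
  pos 10: 11110 XOR 10111 = 01001
  pos 11: 10010 XOR 10111 = 00101
  pos 13: 10100 XOR 10111 = 00011
Remainder (last 4 bits) = 0011. This is the CRC / FCS.

0011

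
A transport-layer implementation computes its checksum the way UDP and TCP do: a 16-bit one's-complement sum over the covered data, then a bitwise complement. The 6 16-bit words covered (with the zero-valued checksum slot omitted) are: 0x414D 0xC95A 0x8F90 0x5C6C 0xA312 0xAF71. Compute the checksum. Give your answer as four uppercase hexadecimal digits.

B6D6

One's-complement addition (fold any carry out of bit 15 back into bit 0):
  0x414D + 0xC95A = 0x10AA7 → wrap carry → 0x0AA8
  0x0AA8 + 0x8F90 = 0x09A38
  0x9A38 + 0x5C6C = 0x0F6A4
  0xF6A4 + 0xA312 = 0x199B6 → wrap carry → 0x99B7
  0x99B7 + 0xAF71 = 0x14928 → wrap carry → 0x4929
One's-complement sum = 0x4929.
Checksum = ~0x4929 & 0xFFFF = 0xB6D6.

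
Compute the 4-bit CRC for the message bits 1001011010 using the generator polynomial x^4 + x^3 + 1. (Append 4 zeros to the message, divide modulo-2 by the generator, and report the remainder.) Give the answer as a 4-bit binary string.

Append 4 zeros: 10010110100000. Divide by 11001 (XOR where the leading bit is 1):
  pos 0: 10010 XOR 11001 = 01011
  pos 1: 10111 XOR 11001 = 01110
  pos 2: 11101 XOR 11001 = 00100
  pos 4: 10001 XOR 11001 = 01000
  pos 5: 10000 XOR 11001 = 01001
  pos 6: 10010 XOR 11001 = 01011
  pos 7: 10110 XOR 11001 = 01111
  pos 8: 11110 XOR 11001 = 00111
Remainder (last 4 bits) = 1110. This is the CRC / FCS.

1110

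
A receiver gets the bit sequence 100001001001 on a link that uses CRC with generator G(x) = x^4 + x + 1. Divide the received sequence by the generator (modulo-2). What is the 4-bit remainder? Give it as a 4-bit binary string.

1011

Modulo-2 division of 100001001001 by 10011:
  pos 0: 10000 XOR 10011 = 00011
  pos 3: 11100 XOR 10011 = 01111
  pos 4: 11111 XOR 10011 = 01100
  pos 5: 11000 XOR 10011 = 01011
  pos 6: 10110 XOR 10011 = 00101
Remainder = 1011 (nonzero — an error is detected).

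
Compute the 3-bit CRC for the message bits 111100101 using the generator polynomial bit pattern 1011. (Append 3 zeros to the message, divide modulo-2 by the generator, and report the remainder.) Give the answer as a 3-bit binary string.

111

Append 3 zeros: 111100101000. Divide by 1011 (XOR where the leading bit is 1):
  pos 0: 1111 XOR 1011 = 0100
  pos 1: 1000 XOR 1011 = 0011
  pos 3: 1101 XOR 1011 = 0110
  pos 4: 1100 XOR 1011 = 0111
  pos 5: 1111 XOR 1011 = 0100
  pos 6: 1000 XOR 1011 = 0011
  pos 8: 1100 XOR 1011 = 0111
Remainder (last 3 bits) = 111. This is the CRC / FCS.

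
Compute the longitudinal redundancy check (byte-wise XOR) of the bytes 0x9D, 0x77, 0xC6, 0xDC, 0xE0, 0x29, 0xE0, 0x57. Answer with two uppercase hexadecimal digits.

XOR the bytes together:
  start with 0x9D
  0x9D ⊕ 0x77 = 0xEA
  0xEA ⊕ 0xC6 = 0x2C
  0x2C ⊕ 0xDC = 0xF0
  0xF0 ⊕ 0xE0 = 0x10
  0x10 ⊕ 0x29 = 0x39
  0x39 ⊕ 0xE0 = 0xD9
  0xD9 ⊕ 0x57 = 0x8E

8E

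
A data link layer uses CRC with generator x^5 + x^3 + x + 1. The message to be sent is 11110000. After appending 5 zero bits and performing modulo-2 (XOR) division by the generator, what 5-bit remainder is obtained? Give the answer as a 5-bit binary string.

Append 5 zeros: 1111000000000. Divide by 101011 (XOR where the leading bit is 1):
  pos 0: 111100 XOR 101011 = 010111
  pos 1: 101110 XOR 101011 = 000101
  pos 4: 101000 XOR 101011 = 000011
Remainder (last 5 bits) = 11000. This is the CRC / FCS.

11000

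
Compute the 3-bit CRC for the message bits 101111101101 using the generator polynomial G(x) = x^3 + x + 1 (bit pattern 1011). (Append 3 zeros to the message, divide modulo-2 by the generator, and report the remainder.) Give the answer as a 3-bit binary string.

100

Append 3 zeros: 101111101101000. Divide by 1011 (XOR where the leading bit is 1):
  pos 0: 1011 XOR 1011 = 0000
  pos 4: 1110 XOR 1011 = 0101
  pos 5: 1011 XOR 1011 = 0000
  pos 9: 1010 XOR 1011 = 0001
Remainder (last 3 bits) = 100. This is the CRC / FCS.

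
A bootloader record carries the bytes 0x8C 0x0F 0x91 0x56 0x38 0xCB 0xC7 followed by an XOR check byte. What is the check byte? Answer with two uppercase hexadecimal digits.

XOR the bytes together:
  start with 0x8C
  0x8C ⊕ 0x0F = 0x83
  0x83 ⊕ 0x91 = 0x12
  0x12 ⊕ 0x56 = 0x44
  0x44 ⊕ 0x38 = 0x7C
  0x7C ⊕ 0xCB = 0xB7
  0xB7 ⊕ 0xC7 = 0x70

70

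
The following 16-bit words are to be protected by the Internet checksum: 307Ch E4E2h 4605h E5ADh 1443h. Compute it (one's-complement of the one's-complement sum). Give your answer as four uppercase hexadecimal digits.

AAAA

One's-complement addition (fold any carry out of bit 15 back into bit 0):
  0x307C + 0xE4E2 = 0x1155E → wrap carry → 0x155F
  0x155F + 0x4605 = 0x05B64
  0x5B64 + 0xE5AD = 0x14111 → wrap carry → 0x4112
  0x4112 + 0x1443 = 0x05555
One's-complement sum = 0x5555.
Checksum = ~0x5555 & 0xFFFF = 0xAAAA.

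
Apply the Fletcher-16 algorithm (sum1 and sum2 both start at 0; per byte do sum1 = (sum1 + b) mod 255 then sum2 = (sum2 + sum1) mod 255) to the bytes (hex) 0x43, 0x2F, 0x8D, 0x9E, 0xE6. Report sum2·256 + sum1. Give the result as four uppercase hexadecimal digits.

Running sums (mod 255):
  after byte 0 (0x43): sum1=67, sum2=67
  after byte 1 (0x2F): sum1=114, sum2=181
  after byte 2 (0x8D): sum1=0, sum2=181
  after byte 3 (0x9E): sum1=158, sum2=84
  after byte 4 (0xE6): sum1=133, sum2=217
Checksum = sum2·256 + sum1 = 217·256 + 133 = 55685 = 0xD985.

D985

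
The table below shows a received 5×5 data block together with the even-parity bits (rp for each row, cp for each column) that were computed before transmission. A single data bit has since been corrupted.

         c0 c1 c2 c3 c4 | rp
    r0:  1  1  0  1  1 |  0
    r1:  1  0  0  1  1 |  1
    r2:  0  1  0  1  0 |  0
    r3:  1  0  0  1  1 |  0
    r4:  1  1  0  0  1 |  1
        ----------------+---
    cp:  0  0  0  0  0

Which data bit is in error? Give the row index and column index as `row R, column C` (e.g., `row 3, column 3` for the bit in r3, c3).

row 3, column 1

Recompute each row's even parity and compare to rp:
  r0: data parity 0, sent rp 0 → ok
  r1: data parity 1, sent rp 1 → ok
  r2: data parity 0, sent rp 0 → ok
  r3: data parity 1, sent rp 0 → mismatch
  r4: data parity 1, sent rp 1 → ok
Recompute each column's even parity and compare to cp:
  c0: data parity 0, sent cp 0 → ok
  c1: data parity 1, sent cp 0 → mismatch
  c2: data parity 0, sent cp 0 → ok
  c3: data parity 0, sent cp 0 → ok
  c4: data parity 0, sent cp 0 → ok
Exactly one row (r3) and one column (c1) fail → the flipped bit is at their intersection.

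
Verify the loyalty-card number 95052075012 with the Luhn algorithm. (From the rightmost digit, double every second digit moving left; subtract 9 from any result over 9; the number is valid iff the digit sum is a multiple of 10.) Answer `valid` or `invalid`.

From the right, keep odd positions and double even positions (subtract 9 from any doubled value over 9):
  doubled (positions 2,4,...): 2 1 0 1 1 → sum 5
  kept (positions 1,3,...): 2 0 7 2 0 9 → sum 20
Total = 25.
25 mod 10 = 5, so the number is invalid.

invalid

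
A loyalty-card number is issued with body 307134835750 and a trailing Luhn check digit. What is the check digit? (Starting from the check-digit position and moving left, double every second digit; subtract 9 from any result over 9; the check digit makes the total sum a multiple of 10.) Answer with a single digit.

8

Partial digits right→left: 0 5 7 5 3 8 4 3 1 7 0 3
Double every second digit counting from the check-digit position (so the 1st, 3rd, 5th, ... of the partial from the right).
  doubled (with −9 where >9): 0 5 6 8 2 0 → sum 21
  kept as-is: 5 5 8 3 7 3 → sum 31
Total = 21 + 31 = 52.
Check digit = (10 − (52 mod 10)) mod 10 = 8.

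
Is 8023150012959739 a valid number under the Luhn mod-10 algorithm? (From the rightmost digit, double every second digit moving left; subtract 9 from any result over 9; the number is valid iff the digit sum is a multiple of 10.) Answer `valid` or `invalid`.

From the right, keep odd positions and double even positions (subtract 9 from any doubled value over 9):
  doubled (positions 2,4,...): 6 9 9 2 0 2 4 7 → sum 39
  kept (positions 1,3,...): 9 7 5 2 0 5 3 0 → sum 31
Total = 70.
70 mod 10 = 0, so the number is valid.

valid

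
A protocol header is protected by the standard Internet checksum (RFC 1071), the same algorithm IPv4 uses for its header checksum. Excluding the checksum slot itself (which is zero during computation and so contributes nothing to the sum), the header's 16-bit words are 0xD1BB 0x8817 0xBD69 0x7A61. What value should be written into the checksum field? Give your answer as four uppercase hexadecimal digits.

6E61

One's-complement addition (fold any carry out of bit 15 back into bit 0):
  0xD1BB + 0x8817 = 0x159D2 → wrap carry → 0x59D3
  0x59D3 + 0xBD69 = 0x1173C → wrap carry → 0x173D
  0x173D + 0x7A61 = 0x0919E
One's-complement sum = 0x919E.
Checksum = ~0x919E & 0xFFFF = 0x6E61.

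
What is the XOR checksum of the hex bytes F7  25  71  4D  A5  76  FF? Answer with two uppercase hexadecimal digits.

C2

XOR the bytes together:
  start with 0xF7
  0xF7 ⊕ 0x25 = 0xD2
  0xD2 ⊕ 0x71 = 0xA3
  0xA3 ⊕ 0x4D = 0xEE
  0xEE ⊕ 0xA5 = 0x4B
  0x4B ⊕ 0x76 = 0x3D
  0x3D ⊕ 0xFF = 0xC2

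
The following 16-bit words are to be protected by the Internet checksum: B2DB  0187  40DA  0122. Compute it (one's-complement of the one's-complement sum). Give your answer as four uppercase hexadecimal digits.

One's-complement addition (fold any carry out of bit 15 back into bit 0):
  0xB2DB + 0x0187 = 0x0B462
  0xB462 + 0x40DA = 0x0F53C
  0xF53C + 0x0122 = 0x0F65E
One's-complement sum = 0xF65E.
Checksum = ~0xF65E & 0xFFFF = 0x09A1.

09A1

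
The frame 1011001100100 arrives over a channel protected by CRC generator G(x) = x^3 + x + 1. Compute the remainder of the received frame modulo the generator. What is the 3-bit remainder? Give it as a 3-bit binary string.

110

Modulo-2 division of 1011001100100 by 1011:
  pos 0: 1011 XOR 1011 = 0000
  pos 6: 1100 XOR 1011 = 0111
  pos 7: 1111 XOR 1011 = 0100
  pos 8: 1000 XOR 1011 = 0011
Remainder = 110 (nonzero — an error is detected).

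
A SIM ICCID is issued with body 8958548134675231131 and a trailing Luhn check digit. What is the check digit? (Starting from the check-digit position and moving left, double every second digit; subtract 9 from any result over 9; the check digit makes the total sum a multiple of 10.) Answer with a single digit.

5

Partial digits right→left: 1 3 1 1 3 2 5 7 6 4 3 1 8 4 5 8 5 9 8
Double every second digit counting from the check-digit position (so the 1st, 3rd, 5th, ... of the partial from the right).
  doubled (with −9 where >9): 2 2 6 1 3 6 7 1 1 7 → sum 36
  kept as-is: 3 1 2 7 4 1 4 8 9 → sum 39
Total = 36 + 39 = 75.
Check digit = (10 − (75 mod 10)) mod 10 = 5.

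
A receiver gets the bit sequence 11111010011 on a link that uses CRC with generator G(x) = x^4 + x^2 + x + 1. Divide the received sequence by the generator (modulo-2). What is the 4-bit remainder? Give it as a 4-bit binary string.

Modulo-2 division of 11111010011 by 10111:
  pos 0: 11111 XOR 10111 = 01000
  pos 1: 10000 XOR 10111 = 00111
  pos 3: 11110 XOR 10111 = 01001
  pos 4: 10010 XOR 10111 = 00101
  pos 6: 10111 XOR 10111 = 00000
Remainder = 0000 (zero — the frame passes the CRC check).

0000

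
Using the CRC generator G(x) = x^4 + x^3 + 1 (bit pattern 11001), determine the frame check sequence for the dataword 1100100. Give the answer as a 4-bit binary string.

Append 4 zeros: 11001000000. Divide by 11001 (XOR where the leading bit is 1):
  pos 0: 11001 XOR 11001 = 00000
Remainder (last 4 bits) = 0000. This is the CRC / FCS.

0000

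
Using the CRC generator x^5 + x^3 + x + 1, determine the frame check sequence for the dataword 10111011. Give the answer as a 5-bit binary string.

00110

Append 5 zeros: 1011101100000. Divide by 101011 (XOR where the leading bit is 1):
  pos 0: 101110 XOR 101011 = 000101
  pos 3: 101110 XOR 101011 = 000101
  pos 6: 101000 XOR 101011 = 000011
Remainder (last 5 bits) = 00110. This is the CRC / FCS.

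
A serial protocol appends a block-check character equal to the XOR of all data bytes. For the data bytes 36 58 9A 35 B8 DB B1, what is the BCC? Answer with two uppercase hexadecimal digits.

13

XOR the bytes together:
  start with 0x36
  0x36 ⊕ 0x58 = 0x6E
  0x6E ⊕ 0x9A = 0xF4
  0xF4 ⊕ 0x35 = 0xC1
  0xC1 ⊕ 0xB8 = 0x79
  0x79 ⊕ 0xDB = 0xA2
  0xA2 ⊕ 0xB1 = 0x13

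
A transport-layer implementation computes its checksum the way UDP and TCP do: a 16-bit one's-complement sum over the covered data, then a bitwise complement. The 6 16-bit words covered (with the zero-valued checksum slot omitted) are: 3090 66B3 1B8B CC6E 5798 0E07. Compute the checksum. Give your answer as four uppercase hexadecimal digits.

One's-complement addition (fold any carry out of bit 15 back into bit 0):
  0x3090 + 0x66B3 = 0x09743
  0x9743 + 0x1B8B = 0x0B2CE
  0xB2CE + 0xCC6E = 0x17F3C → wrap carry → 0x7F3D
  0x7F3D + 0x5798 = 0x0D6D5
  0xD6D5 + 0x0E07 = 0x0E4DC
One's-complement sum = 0xE4DC.
Checksum = ~0xE4DC & 0xFFFF = 0x1B23.

1B23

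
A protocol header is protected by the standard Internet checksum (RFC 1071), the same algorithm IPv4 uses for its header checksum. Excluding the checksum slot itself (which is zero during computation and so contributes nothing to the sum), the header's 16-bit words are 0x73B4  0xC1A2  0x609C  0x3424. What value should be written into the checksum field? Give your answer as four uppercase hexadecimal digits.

One's-complement addition (fold any carry out of bit 15 back into bit 0):
  0x73B4 + 0xC1A2 = 0x13556 → wrap carry → 0x3557
  0x3557 + 0x609C = 0x095F3
  0x95F3 + 0x3424 = 0x0CA17
One's-complement sum = 0xCA17.
Checksum = ~0xCA17 & 0xFFFF = 0x35E8.

35E8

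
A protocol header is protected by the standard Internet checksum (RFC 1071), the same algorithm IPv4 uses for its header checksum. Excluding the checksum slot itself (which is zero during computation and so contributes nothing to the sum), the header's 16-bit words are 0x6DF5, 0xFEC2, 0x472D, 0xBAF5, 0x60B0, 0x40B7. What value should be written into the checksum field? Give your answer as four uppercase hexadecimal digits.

EFBC

One's-complement addition (fold any carry out of bit 15 back into bit 0):
  0x6DF5 + 0xFEC2 = 0x16CB7 → wrap carry → 0x6CB8
  0x6CB8 + 0x472D = 0x0B3E5
  0xB3E5 + 0xBAF5 = 0x16EDA → wrap carry → 0x6EDB
  0x6EDB + 0x60B0 = 0x0CF8B
  0xCF8B + 0x40B7 = 0x11042 → wrap carry → 0x1043
One's-complement sum = 0x1043.
Checksum = ~0x1043 & 0xFFFF = 0xEFBC.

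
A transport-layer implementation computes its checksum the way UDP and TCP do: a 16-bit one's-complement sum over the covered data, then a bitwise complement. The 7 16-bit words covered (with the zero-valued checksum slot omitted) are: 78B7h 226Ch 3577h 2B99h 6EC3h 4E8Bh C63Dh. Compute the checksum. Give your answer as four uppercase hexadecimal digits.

803F

One's-complement addition (fold any carry out of bit 15 back into bit 0):
  0x78B7 + 0x226C = 0x09B23
  0x9B23 + 0x3577 = 0x0D09A
  0xD09A + 0x2B99 = 0x0FC33
  0xFC33 + 0x6EC3 = 0x16AF6 → wrap carry → 0x6AF7
  0x6AF7 + 0x4E8B = 0x0B982
  0xB982 + 0xC63D = 0x17FBF → wrap carry → 0x7FC0
One's-complement sum = 0x7FC0.
Checksum = ~0x7FC0 & 0xFFFF = 0x803F.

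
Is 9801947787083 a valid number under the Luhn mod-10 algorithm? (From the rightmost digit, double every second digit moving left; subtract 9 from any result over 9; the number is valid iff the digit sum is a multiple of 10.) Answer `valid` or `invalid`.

From the right, keep odd positions and double even positions (subtract 9 from any doubled value over 9):
  doubled (positions 2,4,...): 7 5 5 8 2 7 → sum 34
  kept (positions 1,3,...): 3 0 8 7 9 0 9 → sum 36
Total = 70.
70 mod 10 = 0, so the number is valid.

valid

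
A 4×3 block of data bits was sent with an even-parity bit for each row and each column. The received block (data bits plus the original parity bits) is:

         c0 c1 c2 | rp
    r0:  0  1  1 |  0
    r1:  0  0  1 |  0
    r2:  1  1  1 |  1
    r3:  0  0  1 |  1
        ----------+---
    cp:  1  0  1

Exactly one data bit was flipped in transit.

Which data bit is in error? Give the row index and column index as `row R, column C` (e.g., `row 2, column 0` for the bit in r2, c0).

row 1, column 2

Recompute each row's even parity and compare to rp:
  r0: data parity 0, sent rp 0 → ok
  r1: data parity 1, sent rp 0 → mismatch
  r2: data parity 1, sent rp 1 → ok
  r3: data parity 1, sent rp 1 → ok
Recompute each column's even parity and compare to cp:
  c0: data parity 1, sent cp 1 → ok
  c1: data parity 0, sent cp 0 → ok
  c2: data parity 0, sent cp 1 → mismatch
Exactly one row (r1) and one column (c2) fail → the flipped bit is at their intersection.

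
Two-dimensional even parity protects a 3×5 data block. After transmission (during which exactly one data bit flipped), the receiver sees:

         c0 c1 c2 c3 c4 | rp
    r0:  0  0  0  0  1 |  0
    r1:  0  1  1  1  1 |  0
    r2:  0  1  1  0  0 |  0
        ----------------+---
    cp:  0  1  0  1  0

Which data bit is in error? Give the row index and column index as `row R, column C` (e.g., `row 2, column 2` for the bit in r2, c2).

row 0, column 1

Recompute each row's even parity and compare to rp:
  r0: data parity 1, sent rp 0 → mismatch
  r1: data parity 0, sent rp 0 → ok
  r2: data parity 0, sent rp 0 → ok
Recompute each column's even parity and compare to cp:
  c0: data parity 0, sent cp 0 → ok
  c1: data parity 0, sent cp 1 → mismatch
  c2: data parity 0, sent cp 0 → ok
  c3: data parity 1, sent cp 1 → ok
  c4: data parity 0, sent cp 0 → ok
Exactly one row (r0) and one column (c1) fail → the flipped bit is at their intersection.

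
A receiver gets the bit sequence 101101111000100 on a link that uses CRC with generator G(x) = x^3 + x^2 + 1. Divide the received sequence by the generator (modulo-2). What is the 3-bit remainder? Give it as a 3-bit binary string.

000

Modulo-2 division of 101101111000100 by 1101:
  pos 0: 1011 XOR 1101 = 0110
  pos 1: 1100 XOR 1101 = 0001
  pos 4: 1111 XOR 1101 = 0010
  pos 6: 1010 XOR 1101 = 0111
  pos 7: 1110 XOR 1101 = 0011
  pos 9: 1101 XOR 1101 = 0000
Remainder = 000 (zero — the frame passes the CRC check).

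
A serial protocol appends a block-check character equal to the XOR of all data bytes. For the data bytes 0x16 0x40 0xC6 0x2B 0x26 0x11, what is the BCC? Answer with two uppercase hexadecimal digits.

XOR the bytes together:
  start with 0x16
  0x16 ⊕ 0x40 = 0x56
  0x56 ⊕ 0xC6 = 0x90
  0x90 ⊕ 0x2B = 0xBB
  0xBB ⊕ 0x26 = 0x9D
  0x9D ⊕ 0x11 = 0x8C

8C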